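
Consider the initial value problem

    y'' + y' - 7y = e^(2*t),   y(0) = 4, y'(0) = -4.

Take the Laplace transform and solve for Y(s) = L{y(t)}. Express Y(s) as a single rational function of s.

Transform both sides with L{·}.
The derivative rules (L{y''} = s^2 Y - s·y(0) - y'(0) and L{y'} = sY - y(0), with y(0) = 4, y'(0) = -4) turn the left side into (s^2 + s - 7)Y - (4*s).
The right side is L{e^(2*t)} = 1/(s - 2).
So (s^2 + s - 7)Y = 1/(s - 2) + (4*s).
Solve for Y(s) and write it as one ratio of polynomials.

Y(s) = (4*s^2 - 8*s + 1)/(s^3 - s^2 - 9*s + 14)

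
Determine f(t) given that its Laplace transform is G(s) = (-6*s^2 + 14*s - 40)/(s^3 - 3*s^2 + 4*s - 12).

Factor the denominator: s^3 - 3*s^2 + 4*s - 12 = (s - 3)*(s^2 + 4).
Partial fraction decomposition gives [-4/(s - 3)] + [-2*s/(s^2 + 4)] + [8/(s^2 + 4)].
Invert each term: -4/(s - 3) ↔ -4e^(3t); -2·s/(s^2 + 4) ↔ -2cos(2t); 4·2/(s^2 + 4) ↔ 4sin(2t).

f(t) = -4*exp(3*t) + 4*sin(2*t) - 2*cos(2*t)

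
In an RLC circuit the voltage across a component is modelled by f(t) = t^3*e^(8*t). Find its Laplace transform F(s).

L{t^3} = 3!/s^4 = 6/s^4.
By the first shifting theorem, multiplying by e^(8t) replaces s with s - 8.

F(s) = 6/(s - 8)^4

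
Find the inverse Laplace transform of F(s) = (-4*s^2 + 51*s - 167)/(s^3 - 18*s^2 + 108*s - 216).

Factor the denominator: s^3 - 18*s^2 + 108*s - 216 = (s - 6)^3.
Partial fraction decomposition gives [-4/(s - 6)] + [3/(s - 6)^2] + [-5/(s - 6)^3].
Invert each term: -4/(s - 6) ↔ -4e^(6t); 3/(s - 6)^2 ↔ 3t·e^(6t); -5/(s - 6)^3 ↔ (-5/2)t^2·e^(6t).

-5*t^2*exp(6*t)/2 + 3*t*exp(6*t) - 4*exp(6*t)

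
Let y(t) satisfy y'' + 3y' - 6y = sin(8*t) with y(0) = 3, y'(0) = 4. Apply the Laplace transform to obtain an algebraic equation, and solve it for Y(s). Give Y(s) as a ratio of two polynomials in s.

Transform both sides with L{·}.
The derivative rules (L{y''} = s^2 Y - s·y(0) - y'(0) and L{y'} = sY - y(0), with y(0) = 3, y'(0) = 4) turn the left side into (s^2 + 3*s - 6)Y - (3*s + 13).
The right side is L{sin(8*t)} = 8/(s^2 + 64).
So (s^2 + 3*s - 6)Y = 8/(s^2 + 64) + (3*s + 13).
Divide through and combine into a single rational function.

Y(s) = (3*s^3 + 13*s^2 + 192*s + 840)/(s^4 + 3*s^3 + 58*s^2 + 192*s - 384)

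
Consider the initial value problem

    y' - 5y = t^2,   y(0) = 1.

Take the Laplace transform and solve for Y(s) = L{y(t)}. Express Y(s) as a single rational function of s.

Y(s) = (s^3 + 2)/(s^4 - 5*s^3)

Laplace-transform each side.
With L{y'} = sY - y(0) = sY - 1: the LHS transforms to (s - 5)Y - (1).
The right side is L{t^2} = 2/s^3.
So (s - 5)Y = 2/s^3 + (1).
Isolate Y and clear denominators.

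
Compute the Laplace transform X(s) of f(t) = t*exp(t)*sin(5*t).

X(s) = 10*(s - 1)/(s^2 - 2*s + 26)^2

L{sin(5t)} = 5/(s^2 + 25).
Multiplying by e^(t) shifts s → s - 1, so L{exp(t)*sin(5*t)} = 5/((s - 1)^2 + 25).
Then apply L{t·g(t)} = -d/ds[G(s)] with G(s) = 5/((s - 1)^2 + 25):
differentiating 1 time and applying the sign gives 10*(s - 1)/(s^2 - 2*s + 26)^2.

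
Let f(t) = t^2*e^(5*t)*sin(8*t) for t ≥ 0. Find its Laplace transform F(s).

F(s) = 16*(3*s^2 - 30*s + 11)/(s^2 - 10*s + 89)^3

L{sin(8t)} = 8/(s^2 + 64).
Multiplying by e^(5t) shifts s → s - 5, so L{e^(5*t)*sin(8*t)} = 8/((s - 5)^2 + 64).
Then apply L{t^2·g(t)} = (-1)^2 d^2/ds^2[G(s)] with G(s) = 8/((s - 5)^2 + 64):
differentiating 2 times and applying the sign gives 16*(3*s^2 - 30*s + 11)/(s^2 - 10*s + 89)^3.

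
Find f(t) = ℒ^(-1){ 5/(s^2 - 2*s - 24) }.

f(t) = exp(t)*sinh(5*t)

Rewrite the denominator: s^2 - 2*s - 24 = (s - 1)^2 - 25.
The form in (s - 1) signals a first-shifting-theorem factor e^(t).
Since L{sinh(5t)} = 5/(s^2 - 25), the inverse is e^(t)*sinh(5*t).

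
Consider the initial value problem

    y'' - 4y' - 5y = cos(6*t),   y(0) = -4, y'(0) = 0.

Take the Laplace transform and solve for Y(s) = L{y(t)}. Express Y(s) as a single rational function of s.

Laplace-transform each side.
Using L{y''} = s^2 Y - s·y(0) - y'(0) and L{y'} = sY - y(0), with y(0) = -4, y'(0) = 0, the left side becomes (s^2 - 4*s - 5)Y - (-4*s + 16).
The right side is L{cos(6*t)} = s/(s^2 + 36).
So (s^2 - 4*s - 5)Y = s/(s^2 + 36) + (-4*s + 16).
Solve for Y(s) and write it as one ratio of polynomials.

Y(s) = (-4*s^3 + 16*s^2 - 143*s + 576)/(s^4 - 4*s^3 + 31*s^2 - 144*s - 180)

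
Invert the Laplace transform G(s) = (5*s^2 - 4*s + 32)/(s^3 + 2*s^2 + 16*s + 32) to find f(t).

Factor the denominator: s^3 + 2*s^2 + 16*s + 32 = (s + 2)*(s^2 + 16).
Partial fraction decomposition gives [3/(s + 2)] + [2*s/(s^2 + 16)] + [-8/(s^2 + 16)].
Invert each term: 3/(s + 2) ↔ 3e^(-2t); 2·s/(s^2 + 16) ↔ 2cos(4t); -2·4/(s^2 + 16) ↔ -2sin(4t).

f(t) = -2*sin(4*t) + 2*cos(4*t) + 3*exp(-2*t)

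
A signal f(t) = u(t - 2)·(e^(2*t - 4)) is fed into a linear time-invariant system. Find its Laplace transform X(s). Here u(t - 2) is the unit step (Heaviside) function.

X(s) = exp(-2*s)/(s - 2)

By the second shifting theorem, L{u(t - c)·g(t - c)} = e^(-cs)·G(s) with c = 2 and G(s) = L{g(t)}.
L{e^(2t)} = 1/(s - 2).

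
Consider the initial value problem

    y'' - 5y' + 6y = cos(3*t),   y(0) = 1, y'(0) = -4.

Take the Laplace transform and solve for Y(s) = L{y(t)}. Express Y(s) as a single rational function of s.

Y(s) = (s^3 - 9*s^2 + 10*s - 81)/(s^4 - 5*s^3 + 15*s^2 - 45*s + 54)

Transform both sides with L{·}.
With L{y''} = s^2 Y - s·y(0) - y'(0) and L{y'} = sY - y(0), with y(0) = 1, y'(0) = -4: the LHS transforms to (s^2 - 5*s + 6)Y - (s - 9).
The right side is L{cos(3*t)} = s/(s^2 + 9).
So (s^2 - 5*s + 6)Y = s/(s^2 + 9) + (s - 9).
Divide through and combine into a single rational function.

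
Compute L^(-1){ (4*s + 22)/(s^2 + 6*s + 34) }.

Complete the square in the denominator: s^2 + 6*s + 34 = (s + 3)^2 + 5^2.
Split the numerator to match: 4*s + 22 = 4·(s + 3) + 2·5.
Invert each term: 4·(s + 3)/((s + 3)^2 + 25) ↔ 4e^(-3t)cos(5t); 2·5/((s + 3)^2 + 25) ↔ 2e^(-3t)sin(5t).

2*exp(-3*t)*sin(5*t) + 4*exp(-3*t)*cos(5*t)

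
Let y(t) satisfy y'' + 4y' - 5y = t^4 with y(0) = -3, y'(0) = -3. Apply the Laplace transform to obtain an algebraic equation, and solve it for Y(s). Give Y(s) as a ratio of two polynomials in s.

Laplace-transform each side.
Using L{y''} = s^2 Y - s·y(0) - y'(0) and L{y'} = sY - y(0), with y(0) = -3, y'(0) = -3, the left side becomes (s^2 + 4*s - 5)Y - (-3*s - 15).
The right side is L{t^4} = 24/s^5.
So (s^2 + 4*s - 5)Y = 24/s^5 + (-3*s - 15).
Divide through and combine into a single rational function.

Y(s) = (-3*s^6 - 15*s^5 + 24)/(s^7 + 4*s^6 - 5*s^5)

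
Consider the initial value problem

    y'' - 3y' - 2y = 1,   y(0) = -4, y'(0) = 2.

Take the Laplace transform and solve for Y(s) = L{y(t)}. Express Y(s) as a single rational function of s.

Y(s) = (-4*s^2 + 14*s + 1)/(s^3 - 3*s^2 - 2*s)

Transform both sides with L{·}.
With L{y''} = s^2 Y - s·y(0) - y'(0) and L{y'} = sY - y(0), with y(0) = -4, y'(0) = 2: the LHS transforms to (s^2 - 3*s - 2)Y - (-4*s + 14).
The right side is L{1} = 1/s.
So (s^2 - 3*s - 2)Y = 1/s + (-4*s + 14).
Solve for Y(s) and write it as one ratio of polynomials.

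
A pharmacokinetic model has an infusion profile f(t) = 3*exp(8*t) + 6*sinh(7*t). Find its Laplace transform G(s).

G(s) = 42/(s^2 - 49) + 3/(s - 8)

Apply the Laplace transform termwise.
(6)·[L{sinh(7t)} = 7/(s^2 - 49)]; (3)·[L{e^(8t)} = 1/(s - 8)].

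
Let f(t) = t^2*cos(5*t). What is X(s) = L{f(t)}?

X(s) = 2*s*(s^2 - 75)/(s^2 + 25)^3

L{cos(5t)} = s/(s^2 + 25).
Then apply L{t^2·g(t)} = (-1)^2 d^2/ds^2[G(s)] with G(s) = s/(s^2 + 25):
differentiating 2 times and applying the sign gives 2*s*(s^2 - 75)/(s^2 + 25)^3.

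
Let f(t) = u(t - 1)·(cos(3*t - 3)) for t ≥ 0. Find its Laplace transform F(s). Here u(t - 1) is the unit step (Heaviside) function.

F(s) = s*exp(-s)/(s^2 + 9)

By the second shifting theorem, L{u(t - c)·g(t - c)} = e^(-cs)·G(s) with c = 1 and G(s) = L{g(t)}.
L{cos(3t)} = s/(s^2 + 9).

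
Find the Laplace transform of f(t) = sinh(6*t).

L{sinh(6t)} = 6/(s^2 - 36).

6/(s^2 - 36)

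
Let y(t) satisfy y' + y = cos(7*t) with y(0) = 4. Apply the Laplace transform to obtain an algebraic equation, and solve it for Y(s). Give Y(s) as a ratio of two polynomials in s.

Y(s) = (4*s^2 + s + 196)/(s^3 + s^2 + 49*s + 49)

Transform both sides with L{·}.
The derivative rules (L{y'} = sY - y(0) = sY - 4) turn the left side into (s + 1)Y - (4).
The right side is L{cos(7*t)} = s/(s^2 + 49).
So (s + 1)Y = s/(s^2 + 49) + (4).
Divide through and combine into a single rational function.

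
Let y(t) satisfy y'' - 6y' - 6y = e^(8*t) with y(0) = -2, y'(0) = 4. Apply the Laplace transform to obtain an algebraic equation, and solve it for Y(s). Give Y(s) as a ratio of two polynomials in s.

Take the Laplace transform of both sides.
With L{y''} = s^2 Y - s·y(0) - y'(0) and L{y'} = sY - y(0), with y(0) = -2, y'(0) = 4: the LHS transforms to (s^2 - 6*s - 6)Y - (-2*s + 16).
The right side is L{e^(8*t)} = 1/(s - 8).
So (s^2 - 6*s - 6)Y = 1/(s - 8) + (-2*s + 16).
Isolate Y and clear denominators.

Y(s) = (-2*s^2 + 32*s - 127)/(s^3 - 14*s^2 + 42*s + 48)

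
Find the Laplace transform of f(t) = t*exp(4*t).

L{e^(4t)} = 1/(s - 4).
Then apply L{t·g(t)} = -d/ds[G(s)] with G(s) = 1/(s - 4):
differentiating 1 time and applying the sign gives (s - 4)^(-2).

(s - 4)^(-2)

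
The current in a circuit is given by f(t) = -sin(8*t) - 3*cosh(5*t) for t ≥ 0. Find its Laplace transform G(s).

G(s) = -3*s/(s^2 - 25) - 8/(s^2 + 64)

By linearity of the Laplace transform, transform each term separately.
(-1)·[L{sin(8t)} = 8/(s^2 + 64)]; (-3)·[L{cosh(5t)} = s/(s^2 - 25)].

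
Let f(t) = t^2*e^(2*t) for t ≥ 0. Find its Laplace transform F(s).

F(s) = 2/(s - 2)^3

L{e^(2t)} = 1/(s - 2).
Then apply L{t^2·g(t)} = (-1)^2 d^2/ds^2[G(s)] with G(s) = 1/(s - 2):
differentiating 2 times and applying the sign gives 2/(s - 2)^3.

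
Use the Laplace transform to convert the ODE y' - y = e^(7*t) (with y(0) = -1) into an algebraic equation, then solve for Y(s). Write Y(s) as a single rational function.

Y(s) = (-s + 8)/(s^2 - 8*s + 7)

Apply the Laplace transform to the equation.
Using L{y'} = sY - y(0) = sY - (-1), the left side becomes (s - 1)Y - (-1).
The right side is L{e^(7*t)} = 1/(s - 7).
So (s - 1)Y = 1/(s - 7) + (-1).
Isolate Y and clear denominators.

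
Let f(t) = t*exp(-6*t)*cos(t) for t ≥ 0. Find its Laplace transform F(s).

F(s) = (s + 5)*(s + 7)/(s^2 + 12*s + 37)^2

L{cos(t)} = s/(s^2 + 1).
Multiplying by e^(-6t) shifts s → s + 6, so L{exp(-6*t)*cos(t)} = (s + 6)/((s + 6)^2 + 1).
Then apply L{t·g(t)} = -d/ds[G(s)] with G(s) = (s + 6)/((s + 6)^2 + 1):
differentiating 1 time and applying the sign gives (s + 5)*(s + 7)/(s^2 + 12*s + 37)^2.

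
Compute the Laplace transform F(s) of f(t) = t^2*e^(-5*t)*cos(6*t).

L{cos(6t)} = s/(s^2 + 36).
Multiplying by e^(-5t) shifts s → s + 5, so L{e^(-5*t)*cos(6*t)} = (s + 5)/((s + 5)^2 + 36).
Then apply L{t^2·g(t)} = (-1)^2 d^2/ds^2[G(s)] with G(s) = (s + 5)/((s + 5)^2 + 36):
differentiating 2 times and applying the sign gives 2*(s + 5)*(s^2 + 10*s - 83)/(s^2 + 10*s + 61)^3.

F(s) = 2*(s + 5)*(s^2 + 10*s - 83)/(s^2 + 10*s + 61)^3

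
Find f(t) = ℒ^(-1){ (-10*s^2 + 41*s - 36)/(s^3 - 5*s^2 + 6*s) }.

Factor the denominator: s^3 - 5*s^2 + 6*s = s*(s - 3)*(s - 2).
Partial fraction decomposition gives [-3/(s - 2)] + [-1/(s - 3)] + [-6/s].
Invert each term: -3/(s - 2) ↔ -3e^(2t); -1/(s - 3) ↔ -e^(3t); -6/(s - 0) ↔ -6e^(0t).

f(t) = -exp(3*t) - 3*exp(2*t) - 6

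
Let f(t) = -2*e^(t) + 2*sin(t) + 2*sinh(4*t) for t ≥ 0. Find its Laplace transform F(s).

By linearity of the Laplace transform, transform each term separately.
(2)·[L{sin(t)} = 1/(s^2 + 1)]; (-2)·[L{e^(t)} = 1/(s - 1)]; (2)·[L{sinh(4t)} = 4/(s^2 - 16)].

F(s) = 2/(s^2 + 1) + 8/(s^2 - 16) - 2/(s - 1)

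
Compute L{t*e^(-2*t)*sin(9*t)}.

L{sin(9t)} = 9/(s^2 + 81).
Multiplying by e^(-2t) shifts s → s + 2, so L{e^(-2*t)*sin(9*t)} = 9/((s + 2)^2 + 81).
Then apply L{t·g(t)} = -d/ds[G(s)] with G(s) = 9/((s + 2)^2 + 81):
differentiating 1 time and applying the sign gives 18*(s + 2)/(s^2 + 4*s + 85)^2.

18*(s + 2)/(s^2 + 4*s + 85)^2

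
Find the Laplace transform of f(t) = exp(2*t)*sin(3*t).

L{sin(3t)} = 3/(s^2 + 9).
By the first shifting theorem, multiplying by e^(2t) replaces s with s - 2.

3/((s - 2)^2 + 9)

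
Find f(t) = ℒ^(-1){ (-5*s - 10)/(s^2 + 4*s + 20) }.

f(t) = -5*exp(-2*t)*cos(4*t)

Rewrite the denominator: s^2 + 4*s + 20 = (s + 2)^2 + 16.
The form in (s + 2) signals a first-shifting-theorem factor e^(-2t).
Since L{cos(4t)} = s/(s^2 + 16), the inverse is exp(-2*t)*cos(4*t), scaled by -5.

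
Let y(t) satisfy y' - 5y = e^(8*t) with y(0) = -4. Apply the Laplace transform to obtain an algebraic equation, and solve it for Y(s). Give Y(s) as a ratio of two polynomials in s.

Laplace-transform each side.
The derivative rules (L{y'} = sY - y(0) = sY - (-4)) turn the left side into (s - 5)Y - (-4).
The right side is L{e^(8*t)} = 1/(s - 8).
So (s - 5)Y = 1/(s - 8) + (-4).
Isolate Y and clear denominators.

Y(s) = (-4*s + 33)/(s^2 - 13*s + 40)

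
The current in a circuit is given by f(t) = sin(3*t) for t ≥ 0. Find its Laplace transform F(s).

L{sin(3t)} = 3/(s^2 + 9).

F(s) = 3/(s^2 + 9)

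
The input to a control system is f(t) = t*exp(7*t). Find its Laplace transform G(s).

G(s) = (s - 7)^(-2)

L{e^(7t)} = 1/(s - 7).
Then apply L{t·g(t)} = -d/ds[H(s)] with H(s) = 1/(s - 7):
differentiating 1 time and applying the sign gives (s - 7)^(-2).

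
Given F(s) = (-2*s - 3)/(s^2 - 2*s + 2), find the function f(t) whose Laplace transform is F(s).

f(t) = -5*exp(t)*sin(t) - 2*exp(t)*cos(t)

Complete the square in the denominator: s^2 - 2*s + 2 = (s - 1)^2 + 1^2.
Split the numerator to match: -2*s - 3 = -2·(s - 1) - 5·1.
Invert each term: -2·(s - 1)/((s - 1)^2 + 1) ↔ -2e^(t)cos(t); -5·1/((s - 1)^2 + 1) ↔ -5e^(t)sin(t).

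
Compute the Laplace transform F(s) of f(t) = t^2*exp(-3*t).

L{e^(-3t)} = 1/(s + 3).
Then apply L{t^2·g(t)} = (-1)^2 d^2/ds^2[G(s)] with G(s) = 1/(s + 3):
differentiating 2 times and applying the sign gives 2/(s + 3)^3.

F(s) = 2/(s + 3)^3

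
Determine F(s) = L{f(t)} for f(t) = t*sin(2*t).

L{sin(2t)} = 2/(s^2 + 4).
Then apply L{t·g(t)} = -d/ds[G(s)] with G(s) = 2/(s^2 + 4):
differentiating 1 time and applying the sign gives 4*s/(s^2 + 4)^2.

F(s) = 4*s/(s^2 + 4)^2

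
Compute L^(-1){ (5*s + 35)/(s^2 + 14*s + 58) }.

Rewrite the denominator: s^2 + 14*s + 58 = (s + 7)^2 + 9.
The form in (s + 7) signals a first-shifting-theorem factor e^(-7t).
Since L{cos(3t)} = s/(s^2 + 9), the inverse is e^(-7*t)*cos(3*t), scaled by 5.

5*exp(-7*t)*cos(3*t)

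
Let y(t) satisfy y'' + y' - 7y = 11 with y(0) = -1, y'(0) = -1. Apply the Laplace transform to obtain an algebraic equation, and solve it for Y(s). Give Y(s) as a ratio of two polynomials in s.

Transform both sides with L{·}.
With L{y''} = s^2 Y - s·y(0) - y'(0) and L{y'} = sY - y(0), with y(0) = -1, y'(0) = -1: the LHS transforms to (s^2 + s - 7)Y - (-s - 2).
The right side is L{11} = 11/s.
So (s^2 + s - 7)Y = 11/s + (-s - 2).
Solve for Y(s) and write it as one ratio of polynomials.

Y(s) = (-s^2 - 2*s + 11)/(s^3 + s^2 - 7*s)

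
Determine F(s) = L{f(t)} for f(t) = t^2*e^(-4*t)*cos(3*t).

F(s) = 2*(s + 4)*(s^2 + 8*s - 11)/(s^2 + 8*s + 25)^3

L{cos(3t)} = s/(s^2 + 9).
Multiplying by e^(-4t) shifts s → s + 4, so L{e^(-4*t)*cos(3*t)} = (s + 4)/((s + 4)^2 + 9).
Then apply L{t^2·g(t)} = (-1)^2 d^2/ds^2[G(s)] with G(s) = (s + 4)/((s + 4)^2 + 9):
differentiating 2 times and applying the sign gives 2*(s + 4)*(s^2 + 8*s - 11)/(s^2 + 8*s + 25)^3.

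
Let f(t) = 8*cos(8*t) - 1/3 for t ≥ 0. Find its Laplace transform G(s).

By linearity of the Laplace transform, transform each term separately.
(8)·[L{cos(8t)} = s/(s^2 + 64)]; L{-1/3} = (-1/3)/s.

G(s) = 8*s/(s^2 + 64) - 1/(3*s)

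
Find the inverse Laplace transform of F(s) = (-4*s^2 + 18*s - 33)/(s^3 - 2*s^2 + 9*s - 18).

-exp(2*t) + 4*sin(3*t) - 3*cos(3*t)

Factor the denominator: s^3 - 2*s^2 + 9*s - 18 = (s - 2)*(s^2 + 9).
Partial fraction decomposition gives [-1/(s - 2)] + [-3*s/(s^2 + 9)] + [12/(s^2 + 9)].
Invert each term: -1/(s - 2) ↔ -e^(2t); -3·s/(s^2 + 9) ↔ -3cos(3t); 4·3/(s^2 + 9) ↔ 4sin(3t).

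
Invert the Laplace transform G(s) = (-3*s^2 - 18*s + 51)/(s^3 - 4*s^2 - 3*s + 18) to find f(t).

f(t) = -6*t*exp(3*t) - 6*exp(3*t) + 3*exp(-2*t)

Factor the denominator: s^3 - 4*s^2 - 3*s + 18 = (s - 3)^2*(s + 2).
Partial fraction decomposition gives [-6/(s - 3)] + [-6/(s - 3)^2] + [3/(s + 2)].
Invert each term: -6/(s - 3) ↔ -6e^(3t); -6/(s - 3)^2 ↔ -6t·e^(3t); 3/(s + 2) ↔ 3e^(-2t).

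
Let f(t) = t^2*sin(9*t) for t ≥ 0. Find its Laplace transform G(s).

G(s) = 54*(s^2 - 27)/(s^2 + 81)^3

L{sin(9t)} = 9/(s^2 + 81).
Then apply L{t^2·g(t)} = (-1)^2 d^2/ds^2[H(s)] with H(s) = 9/(s^2 + 81):
differentiating 2 times and applying the sign gives 54*(s^2 - 27)/(s^2 + 81)^3.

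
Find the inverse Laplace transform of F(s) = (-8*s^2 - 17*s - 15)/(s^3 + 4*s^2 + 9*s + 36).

sin(3*t) - 5*cos(3*t) - 3*exp(-4*t)

Factor the denominator: s^3 + 4*s^2 + 9*s + 36 = (s + 4)*(s^2 + 9).
Partial fraction decomposition gives [-3/(s + 4)] + [-5*s/(s^2 + 9)] + [3/(s^2 + 9)].
Invert each term: -3/(s + 4) ↔ -3e^(-4t); -5·s/(s^2 + 9) ↔ -5cos(3t); 1·3/(s^2 + 9) ↔ sin(3t).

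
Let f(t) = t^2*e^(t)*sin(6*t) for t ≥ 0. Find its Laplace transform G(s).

L{sin(6t)} = 6/(s^2 + 36).
Multiplying by e^(t) shifts s → s - 1, so L{e^(t)*sin(6*t)} = 6/((s - 1)^2 + 36).
Then apply L{t^2·g(t)} = (-1)^2 d^2/ds^2[H(s)] with H(s) = 6/((s - 1)^2 + 36):
differentiating 2 times and applying the sign gives 36*(s^2 - 2*s - 11)/(s^2 - 2*s + 37)^3.

G(s) = 36*(s^2 - 2*s - 11)/(s^2 - 2*s + 37)^3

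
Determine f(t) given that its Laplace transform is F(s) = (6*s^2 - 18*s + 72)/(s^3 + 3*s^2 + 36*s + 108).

f(t) = -4*sin(6*t) + 2*cos(6*t) + 4*exp(-3*t)

Factor the denominator: s^3 + 3*s^2 + 36*s + 108 = (s + 3)*(s^2 + 36).
Partial fraction decomposition gives [4/(s + 3)] + [2*s/(s^2 + 36)] + [-24/(s^2 + 36)].
Invert each term: 4/(s + 3) ↔ 4e^(-3t); 2·s/(s^2 + 36) ↔ 2cos(6t); -4·6/(s^2 + 36) ↔ -4sin(6t).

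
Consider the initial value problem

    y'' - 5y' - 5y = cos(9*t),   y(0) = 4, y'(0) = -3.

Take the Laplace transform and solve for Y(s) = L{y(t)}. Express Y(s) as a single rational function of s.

Take the Laplace transform of both sides.
The derivative rules (L{y''} = s^2 Y - s·y(0) - y'(0) and L{y'} = sY - y(0), with y(0) = 4, y'(0) = -3) turn the left side into (s^2 - 5*s - 5)Y - (4*s - 23).
The right side is L{cos(9*t)} = s/(s^2 + 81).
So (s^2 - 5*s - 5)Y = s/(s^2 + 81) + (4*s - 23).
Solve for Y(s) and write it as one ratio of polynomials.

Y(s) = (4*s^3 - 23*s^2 + 325*s - 1863)/(s^4 - 5*s^3 + 76*s^2 - 405*s - 405)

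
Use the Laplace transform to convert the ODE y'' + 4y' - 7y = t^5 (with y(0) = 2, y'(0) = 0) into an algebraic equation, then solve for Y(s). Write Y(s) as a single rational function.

Y(s) = (2*s^7 + 8*s^6 + 120)/(s^8 + 4*s^7 - 7*s^6)

Take the Laplace transform of both sides.
The derivative rules (L{y''} = s^2 Y - s·y(0) - y'(0) and L{y'} = sY - y(0), with y(0) = 2, y'(0) = 0) turn the left side into (s^2 + 4*s - 7)Y - (2*s + 8).
The right side is L{t^5} = 120/s^6.
So (s^2 + 4*s - 7)Y = 120/s^6 + (2*s + 8).
Isolate Y and clear denominators.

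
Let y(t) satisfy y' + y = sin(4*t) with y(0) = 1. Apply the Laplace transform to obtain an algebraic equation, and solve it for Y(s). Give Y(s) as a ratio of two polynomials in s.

Y(s) = (s^2 + 20)/(s^3 + s^2 + 16*s + 16)

Transform both sides with L{·}.
With L{y'} = sY - y(0) = sY - 1: the LHS transforms to (s + 1)Y - (1).
The right side is L{sin(4*t)} = 4/(s^2 + 16).
So (s + 1)Y = 4/(s^2 + 16) + (1).
Solve for Y(s) and write it as one ratio of polynomials.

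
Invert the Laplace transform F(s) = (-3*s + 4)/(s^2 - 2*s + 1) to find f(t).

Factor the denominator: s^2 - 2*s + 1 = (s - 1)^2.
Partial fraction decomposition gives [-3/(s - 1)] + [(s - 1)^(-2)].
Invert each term: -3/(s - 1) ↔ -3e^(t); 1/(s - 1)^2 ↔ t·e^(t).

f(t) = t*exp(t) - 3*exp(t)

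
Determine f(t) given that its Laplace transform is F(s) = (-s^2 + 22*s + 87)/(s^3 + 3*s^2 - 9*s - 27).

f(t) = -2*t*exp(-3*t) + 4*exp(3*t) - 5*exp(-3*t)

Factor the denominator: s^3 + 3*s^2 - 9*s - 27 = (s - 3)*(s + 3)^2.
Partial fraction decomposition gives [-5/(s + 3)] + [-2/(s + 3)^2] + [4/(s - 3)].
Invert each term: -5/(s + 3) ↔ -5e^(-3t); -2/(s + 3)^2 ↔ -2t·e^(-3t); 4/(s - 3) ↔ 4e^(3t).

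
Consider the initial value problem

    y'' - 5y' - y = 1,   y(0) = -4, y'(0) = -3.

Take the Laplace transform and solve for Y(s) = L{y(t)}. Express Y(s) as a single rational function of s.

Y(s) = (-4*s^2 + 17*s + 1)/(s^3 - 5*s^2 - s)

Take the Laplace transform of both sides.
The derivative rules (L{y''} = s^2 Y - s·y(0) - y'(0) and L{y'} = sY - y(0), with y(0) = -4, y'(0) = -3) turn the left side into (s^2 - 5*s - 1)Y - (-4*s + 17).
The right side is L{1} = 1/s.
So (s^2 - 5*s - 1)Y = 1/s + (-4*s + 17).
Solve for Y(s) and write it as one ratio of polynomials.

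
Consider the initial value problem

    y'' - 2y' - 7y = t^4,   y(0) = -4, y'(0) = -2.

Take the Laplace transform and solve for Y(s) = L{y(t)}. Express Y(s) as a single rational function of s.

Y(s) = (-4*s^6 + 6*s^5 + 24)/(s^7 - 2*s^6 - 7*s^5)

Transform both sides with L{·}.
Using L{y''} = s^2 Y - s·y(0) - y'(0) and L{y'} = sY - y(0), with y(0) = -4, y'(0) = -2, the left side becomes (s^2 - 2*s - 7)Y - (-4*s + 6).
The right side is L{t^4} = 24/s^5.
So (s^2 - 2*s - 7)Y = 24/s^5 + (-4*s + 6).
Solve for Y(s) and write it as one ratio of polynomials.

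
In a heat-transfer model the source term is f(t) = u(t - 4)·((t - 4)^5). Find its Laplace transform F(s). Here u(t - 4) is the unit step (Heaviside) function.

By the second shifting theorem, L{u(t - c)·g(t - c)} = e^(-cs)·G(s) with c = 4 and G(s) = L{g(t)}.
L{t^5} = 5!/s^6 = 120/s^6.

F(s) = 120*exp(-4*s)/s^6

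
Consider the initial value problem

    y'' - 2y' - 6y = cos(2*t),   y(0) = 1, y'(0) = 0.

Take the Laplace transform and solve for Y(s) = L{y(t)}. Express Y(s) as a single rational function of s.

Take the Laplace transform of both sides.
With L{y''} = s^2 Y - s·y(0) - y'(0) and L{y'} = sY - y(0), with y(0) = 1, y'(0) = 0: the LHS transforms to (s^2 - 2*s - 6)Y - (s - 2).
The right side is L{cos(2*t)} = s/(s^2 + 4).
So (s^2 - 2*s - 6)Y = s/(s^2 + 4) + (s - 2).
Isolate Y and clear denominators.

Y(s) = (s^3 - 2*s^2 + 5*s - 8)/(s^4 - 2*s^3 - 2*s^2 - 8*s - 24)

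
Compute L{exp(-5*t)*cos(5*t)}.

(s + 5)/((s + 5)^2 + 25)

L{cos(5t)} = s/(s^2 + 25).
By the first shifting theorem, multiplying by e^(-5t) replaces s with s + 5.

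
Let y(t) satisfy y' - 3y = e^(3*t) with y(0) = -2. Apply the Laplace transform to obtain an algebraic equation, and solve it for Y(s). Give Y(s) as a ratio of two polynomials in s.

Y(s) = (-2*s + 7)/(s^2 - 6*s + 9)

Apply the Laplace transform to the equation.
Using L{y'} = sY - y(0) = sY - (-2), the left side becomes (s - 3)Y - (-2).
The right side is L{e^(3*t)} = 1/(s - 3).
So (s - 3)Y = 1/(s - 3) + (-2).
Divide through and combine into a single rational function.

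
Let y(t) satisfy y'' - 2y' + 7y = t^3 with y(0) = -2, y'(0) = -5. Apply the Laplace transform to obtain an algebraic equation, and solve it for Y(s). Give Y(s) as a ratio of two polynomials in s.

Y(s) = (-2*s^5 - s^4 + 6)/(s^6 - 2*s^5 + 7*s^4)

Transform both sides with L{·}.
Using L{y''} = s^2 Y - s·y(0) - y'(0) and L{y'} = sY - y(0), with y(0) = -2, y'(0) = -5, the left side becomes (s^2 - 2*s + 7)Y - (-2*s - 1).
The right side is L{t^3} = 6/s^4.
So (s^2 - 2*s + 7)Y = 6/s^4 + (-2*s - 1).
Divide through and combine into a single rational function.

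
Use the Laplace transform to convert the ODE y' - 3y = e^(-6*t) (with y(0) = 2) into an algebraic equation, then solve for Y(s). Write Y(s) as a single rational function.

Transform both sides with L{·}.
Using L{y'} = sY - y(0) = sY - 2, the left side becomes (s - 3)Y - (2).
The right side is L{e^(-6*t)} = 1/(s + 6).
So (s - 3)Y = 1/(s + 6) + (2).
Solve for Y(s) and write it as one ratio of polynomials.

Y(s) = (2*s + 13)/(s^2 + 3*s - 18)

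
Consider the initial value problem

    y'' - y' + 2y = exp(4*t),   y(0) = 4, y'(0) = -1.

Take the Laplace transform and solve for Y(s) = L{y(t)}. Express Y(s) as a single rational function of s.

Y(s) = (4*s^2 - 21*s + 21)/(s^3 - 5*s^2 + 6*s - 8)

Apply the Laplace transform to the equation.
The derivative rules (L{y''} = s^2 Y - s·y(0) - y'(0) and L{y'} = sY - y(0), with y(0) = 4, y'(0) = -1) turn the left side into (s^2 - s + 2)Y - (4*s - 5).
The right side is L{exp(4*t)} = 1/(s - 4).
So (s^2 - s + 2)Y = 1/(s - 4) + (4*s - 5).
Divide through and combine into a single rational function.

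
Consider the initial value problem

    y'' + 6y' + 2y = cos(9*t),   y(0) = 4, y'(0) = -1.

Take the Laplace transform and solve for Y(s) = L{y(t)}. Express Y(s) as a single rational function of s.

Take the Laplace transform of both sides.
Using L{y''} = s^2 Y - s·y(0) - y'(0) and L{y'} = sY - y(0), with y(0) = 4, y'(0) = -1, the left side becomes (s^2 + 6*s + 2)Y - (4*s + 23).
The right side is L{cos(9*t)} = s/(s^2 + 81).
So (s^2 + 6*s + 2)Y = s/(s^2 + 81) + (4*s + 23).
Isolate Y and clear denominators.

Y(s) = (4*s^3 + 23*s^2 + 325*s + 1863)/(s^4 + 6*s^3 + 83*s^2 + 486*s + 162)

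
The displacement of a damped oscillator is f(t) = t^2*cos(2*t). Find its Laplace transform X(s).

L{cos(2t)} = s/(s^2 + 4).
Then apply L{t^2·g(t)} = (-1)^2 d^2/ds^2[G(s)] with G(s) = s/(s^2 + 4):
differentiating 2 times and applying the sign gives 2*s*(s^2 - 12)/(s^2 + 4)^3.

X(s) = 2*s*(s^2 - 12)/(s^2 + 4)^3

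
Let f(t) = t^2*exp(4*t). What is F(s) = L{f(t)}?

L{e^(4t)} = 1/(s - 4).
Then apply L{t^2·g(t)} = (-1)^2 d^2/ds^2[G(s)] with G(s) = 1/(s - 4):
differentiating 2 times and applying the sign gives 2/(s - 4)^3.

F(s) = 2/(s - 4)^3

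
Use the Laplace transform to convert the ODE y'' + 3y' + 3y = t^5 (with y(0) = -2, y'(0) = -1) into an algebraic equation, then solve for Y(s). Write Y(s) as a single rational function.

Y(s) = (-2*s^7 - 7*s^6 + 120)/(s^8 + 3*s^7 + 3*s^6)

Transform both sides with L{·}.
Using L{y''} = s^2 Y - s·y(0) - y'(0) and L{y'} = sY - y(0), with y(0) = -2, y'(0) = -1, the left side becomes (s^2 + 3*s + 3)Y - (-2*s - 7).
The right side is L{t^5} = 120/s^6.
So (s^2 + 3*s + 3)Y = 120/s^6 + (-2*s - 7).
Solve for Y(s) and write it as one ratio of polynomials.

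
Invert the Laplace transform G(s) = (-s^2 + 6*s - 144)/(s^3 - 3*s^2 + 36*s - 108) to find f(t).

f(t) = -3*exp(3*t) + 2*sin(6*t) + 2*cos(6*t)

Factor the denominator: s^3 - 3*s^2 + 36*s - 108 = (s - 3)*(s^2 + 36).
Partial fraction decomposition gives [-3/(s - 3)] + [2*s/(s^2 + 36)] + [12/(s^2 + 36)].
Invert each term: -3/(s - 3) ↔ -3e^(3t); 2·s/(s^2 + 36) ↔ 2cos(6t); 2·6/(s^2 + 36) ↔ 2sin(6t).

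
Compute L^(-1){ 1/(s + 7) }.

exp(-7*t)

Since L{e^(-7t)} = 1/(s + 7), the inverse is exp(-7*t).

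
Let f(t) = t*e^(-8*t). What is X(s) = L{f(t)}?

X(s) = (s + 8)^(-2)

L{e^(-8t)} = 1/(s + 8).
Then apply L{t·g(t)} = -d/ds[G(s)] with G(s) = 1/(s + 8):
differentiating 1 time and applying the sign gives (s + 8)^(-2).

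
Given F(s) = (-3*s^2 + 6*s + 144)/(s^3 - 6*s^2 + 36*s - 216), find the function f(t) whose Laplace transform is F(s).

f(t) = exp(6*t) - 3*sin(6*t) - 4*cos(6*t)

Factor the denominator: s^3 - 6*s^2 + 36*s - 216 = (s - 6)*(s^2 + 36).
Partial fraction decomposition gives [1/(s - 6)] + [-4*s/(s^2 + 36)] + [-18/(s^2 + 36)].
Invert each term: 1/(s - 6) ↔ e^(6t); -4·s/(s^2 + 36) ↔ -4cos(6t); -3·6/(s^2 + 36) ↔ -3sin(6t).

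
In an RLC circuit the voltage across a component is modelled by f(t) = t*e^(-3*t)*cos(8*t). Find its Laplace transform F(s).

F(s) = (s - 5)*(s + 11)/(s^2 + 6*s + 73)^2

L{cos(8t)} = s/(s^2 + 64).
Multiplying by e^(-3t) shifts s → s + 3, so L{e^(-3*t)*cos(8*t)} = (s + 3)/((s + 3)^2 + 64).
Then apply L{t·g(t)} = -d/ds[G(s)] with G(s) = (s + 3)/((s + 3)^2 + 64):
differentiating 1 time and applying the sign gives (s - 5)*(s + 11)/(s^2 + 6*s + 73)^2.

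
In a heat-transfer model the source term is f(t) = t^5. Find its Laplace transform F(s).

F(s) = 120/s^6

L{t^5} = 5!/s^6 = 120/s^6.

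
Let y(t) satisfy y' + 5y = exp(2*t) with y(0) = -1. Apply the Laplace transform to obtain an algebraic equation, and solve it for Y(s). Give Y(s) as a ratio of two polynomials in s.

Y(s) = (-s + 3)/(s^2 + 3*s - 10)

Apply the Laplace transform to the equation.
With L{y'} = sY - y(0) = sY - (-1): the LHS transforms to (s + 5)Y - (-1).
The right side is L{exp(2*t)} = 1/(s - 2).
So (s + 5)Y = 1/(s - 2) + (-1).
Solve for Y(s) and write it as one ratio of polynomials.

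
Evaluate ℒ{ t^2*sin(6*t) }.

36*(s^2 - 12)/(s^2 + 36)^3

L{sin(6t)} = 6/(s^2 + 36).
Then apply L{t^2·g(t)} = (-1)^2 d^2/ds^2[H(s)] with H(s) = 6/(s^2 + 36):
differentiating 2 times and applying the sign gives 36*(s^2 - 12)/(s^2 + 36)^3.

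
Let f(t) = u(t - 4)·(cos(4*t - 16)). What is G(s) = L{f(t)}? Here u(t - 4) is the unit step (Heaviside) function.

By the second shifting theorem, L{u(t - c)·g(t - c)} = e^(-cs)·H(s) with c = 4 and H(s) = L{g(t)}.
L{cos(4t)} = s/(s^2 + 16).

G(s) = s*exp(-4*s)/(s^2 + 16)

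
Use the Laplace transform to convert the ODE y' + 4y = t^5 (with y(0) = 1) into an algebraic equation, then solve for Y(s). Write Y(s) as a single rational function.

Y(s) = (s^6 + 120)/(s^7 + 4*s^6)

Laplace-transform each side.
With L{y'} = sY - y(0) = sY - 1: the LHS transforms to (s + 4)Y - (1).
The right side is L{t^5} = 120/s^6.
So (s + 4)Y = 120/s^6 + (1).
Solve for Y(s) and write it as one ratio of polynomials.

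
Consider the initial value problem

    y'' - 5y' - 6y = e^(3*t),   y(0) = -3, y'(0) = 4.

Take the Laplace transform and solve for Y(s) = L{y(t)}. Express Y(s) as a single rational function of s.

Apply the Laplace transform to the equation.
With L{y''} = s^2 Y - s·y(0) - y'(0) and L{y'} = sY - y(0), with y(0) = -3, y'(0) = 4: the LHS transforms to (s^2 - 5*s - 6)Y - (-3*s + 19).
The right side is L{e^(3*t)} = 1/(s - 3).
So (s^2 - 5*s - 6)Y = 1/(s - 3) + (-3*s + 19).
Divide through and combine into a single rational function.

Y(s) = (-3*s^2 + 28*s - 56)/(s^3 - 8*s^2 + 9*s + 18)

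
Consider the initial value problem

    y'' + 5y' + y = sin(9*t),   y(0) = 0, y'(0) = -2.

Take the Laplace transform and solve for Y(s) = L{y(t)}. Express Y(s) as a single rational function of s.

Laplace-transform each side.
The derivative rules (L{y''} = s^2 Y - s·y(0) - y'(0) and L{y'} = sY - y(0), with y(0) = 0, y'(0) = -2) turn the left side into (s^2 + 5*s + 1)Y - (-2).
The right side is L{sin(9*t)} = 9/(s^2 + 81).
So (s^2 + 5*s + 1)Y = 9/(s^2 + 81) + (-2).
Solve for Y(s) and write it as one ratio of polynomials.

Y(s) = (-2*s^2 - 153)/(s^4 + 5*s^3 + 82*s^2 + 405*s + 81)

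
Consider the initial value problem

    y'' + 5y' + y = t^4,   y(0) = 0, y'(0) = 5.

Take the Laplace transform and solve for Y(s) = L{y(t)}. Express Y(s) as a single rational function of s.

Y(s) = (5*s^5 + 24)/(s^7 + 5*s^6 + s^5)

Laplace-transform each side.
Using L{y''} = s^2 Y - s·y(0) - y'(0) and L{y'} = sY - y(0), with y(0) = 0, y'(0) = 5, the left side becomes (s^2 + 5*s + 1)Y - (5).
The right side is L{t^4} = 24/s^5.
So (s^2 + 5*s + 1)Y = 24/s^5 + (5).
Divide through and combine into a single rational function.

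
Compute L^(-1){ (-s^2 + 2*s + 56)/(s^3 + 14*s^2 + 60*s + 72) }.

-2*t*exp(-6*t) + 3*exp(-2*t) - 4*exp(-6*t)

Factor the denominator: s^3 + 14*s^2 + 60*s + 72 = (s + 2)*(s + 6)^2.
Partial fraction decomposition gives [-4/(s + 6)] + [-2/(s + 6)^2] + [3/(s + 2)].
Invert each term: -4/(s + 6) ↔ -4e^(-6t); -2/(s + 6)^2 ↔ -2t·e^(-6t); 3/(s + 2) ↔ 3e^(-2t).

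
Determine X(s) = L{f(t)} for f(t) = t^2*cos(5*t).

X(s) = 2*s*(s^2 - 75)/(s^2 + 25)^3

L{cos(5t)} = s/(s^2 + 25).
Then apply L{t^2·g(t)} = (-1)^2 d^2/ds^2[G(s)] with G(s) = s/(s^2 + 25):
differentiating 2 times and applying the sign gives 2*s*(s^2 - 75)/(s^2 + 25)^3.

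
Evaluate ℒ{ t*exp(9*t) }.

(s - 9)^(-2)

L{e^(9t)} = 1/(s - 9).
Then apply L{t·g(t)} = -d/ds[G(s)] with G(s) = 1/(s - 9):
differentiating 1 time and applying the sign gives (s - 9)^(-2).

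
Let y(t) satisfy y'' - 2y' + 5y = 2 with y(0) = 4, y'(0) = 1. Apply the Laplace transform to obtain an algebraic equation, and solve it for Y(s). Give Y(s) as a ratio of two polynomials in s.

Y(s) = (4*s^2 - 7*s + 2)/(s^3 - 2*s^2 + 5*s)

Laplace-transform each side.
The derivative rules (L{y''} = s^2 Y - s·y(0) - y'(0) and L{y'} = sY - y(0), with y(0) = 4, y'(0) = 1) turn the left side into (s^2 - 2*s + 5)Y - (4*s - 7).
The right side is L{2} = 2/s.
So (s^2 - 2*s + 5)Y = 2/s + (4*s - 7).
Solve for Y(s) and write it as one ratio of polynomials.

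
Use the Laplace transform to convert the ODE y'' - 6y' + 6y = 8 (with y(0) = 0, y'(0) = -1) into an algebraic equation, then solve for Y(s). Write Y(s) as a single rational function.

Transform both sides with L{·}.
With L{y''} = s^2 Y - s·y(0) - y'(0) and L{y'} = sY - y(0), with y(0) = 0, y'(0) = -1: the LHS transforms to (s^2 - 6*s + 6)Y - (-1).
The right side is L{8} = 8/s.
So (s^2 - 6*s + 6)Y = 8/s + (-1).
Isolate Y and clear denominators.

Y(s) = (-s + 8)/(s^3 - 6*s^2 + 6*s)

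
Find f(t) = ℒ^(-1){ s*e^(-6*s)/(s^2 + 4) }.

f(t) = Heaviside(t - 6)*(cos(2*t - 12))

The factor e^(-6s) signals a time shift by c = 6 (second shifting theorem).
L{cos(2t)} = s/(s^2 + 4), so L^-1{s/(s^2 + 4)} = cos(2*t).
Hence the inverse is u(t - 6) times that function evaluated at t - 6.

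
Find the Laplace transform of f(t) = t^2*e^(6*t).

L{t^2} = 2!/s^3 = 2/s^3.
By the first shifting theorem, multiplying by e^(6t) replaces s with s - 6.

2/(s - 6)^3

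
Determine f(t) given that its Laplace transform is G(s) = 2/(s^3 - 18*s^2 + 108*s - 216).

Rewrite the denominator: s^3 - 18*s^2 + 108*s - 216 = (s - 6)^3.
The form in (s - 6) signals a first-shifting-theorem factor e^(6t).
Since L{t^2} = 2!/s^3 = 2/s^3, the inverse is t^2*e^(6*t).

f(t) = t^2*exp(6*t)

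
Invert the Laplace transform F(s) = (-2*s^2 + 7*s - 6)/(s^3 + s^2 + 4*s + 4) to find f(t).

f(t) = 3*sin(2*t) + cos(2*t) - 3*exp(-t)

Factor the denominator: s^3 + s^2 + 4*s + 4 = (s + 1)*(s^2 + 4).
Partial fraction decomposition gives [-3/(s + 1)] + [s/(s^2 + 4)] + [6/(s^2 + 4)].
Invert each term: -3/(s + 1) ↔ -3e^(-t); 1·s/(s^2 + 4) ↔ cos(2t); 3·2/(s^2 + 4) ↔ 3sin(2t).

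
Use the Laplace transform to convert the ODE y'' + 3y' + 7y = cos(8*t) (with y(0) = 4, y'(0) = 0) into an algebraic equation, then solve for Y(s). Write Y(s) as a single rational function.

Y(s) = (4*s^3 + 12*s^2 + 257*s + 768)/(s^4 + 3*s^3 + 71*s^2 + 192*s + 448)

Take the Laplace transform of both sides.
Using L{y''} = s^2 Y - s·y(0) - y'(0) and L{y'} = sY - y(0), with y(0) = 4, y'(0) = 0, the left side becomes (s^2 + 3*s + 7)Y - (4*s + 12).
The right side is L{cos(8*t)} = s/(s^2 + 64).
So (s^2 + 3*s + 7)Y = s/(s^2 + 64) + (4*s + 12).
Isolate Y and clear denominators.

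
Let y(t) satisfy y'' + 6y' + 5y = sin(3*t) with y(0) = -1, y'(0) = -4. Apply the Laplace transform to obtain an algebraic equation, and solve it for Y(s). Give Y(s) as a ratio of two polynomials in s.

Y(s) = (-s^3 - 10*s^2 - 9*s - 87)/(s^4 + 6*s^3 + 14*s^2 + 54*s + 45)

Apply the Laplace transform to the equation.
Using L{y''} = s^2 Y - s·y(0) - y'(0) and L{y'} = sY - y(0), with y(0) = -1, y'(0) = -4, the left side becomes (s^2 + 6*s + 5)Y - (-s - 10).
The right side is L{sin(3*t)} = 3/(s^2 + 9).
So (s^2 + 6*s + 5)Y = 3/(s^2 + 9) + (-s - 10).
Divide through and combine into a single rational function.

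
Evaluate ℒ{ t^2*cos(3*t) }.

L{cos(3t)} = s/(s^2 + 9).
Then apply L{t^2·g(t)} = (-1)^2 d^2/ds^2[G(s)] with G(s) = s/(s^2 + 9):
differentiating 2 times and applying the sign gives 2*s*(s^2 - 27)/(s^2 + 9)^3.

2*s*(s^2 - 27)/(s^2 + 9)^3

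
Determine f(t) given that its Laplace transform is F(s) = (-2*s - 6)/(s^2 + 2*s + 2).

f(t) = -4*exp(-t)*sin(t) - 2*exp(-t)*cos(t)

Complete the square in the denominator: s^2 + 2*s + 2 = (s + 1)^2 + 1^2.
Split the numerator to match: -2*s - 6 = -2·(s + 1) - 4·1.
Invert each term: -2·(s + 1)/((s + 1)^2 + 1) ↔ -2e^(-t)cos(t); -4·1/((s + 1)^2 + 1) ↔ -4e^(-t)sin(t).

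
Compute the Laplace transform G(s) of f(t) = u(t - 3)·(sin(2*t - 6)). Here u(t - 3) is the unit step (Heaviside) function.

By the second shifting theorem, L{u(t - c)·g(t - c)} = e^(-cs)·H(s) with c = 3 and H(s) = L{g(t)}.
L{sin(2t)} = 2/(s^2 + 4).

G(s) = 2*exp(-3*s)/(s^2 + 4)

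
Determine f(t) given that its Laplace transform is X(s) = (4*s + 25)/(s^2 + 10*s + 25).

Factor the denominator: s^2 + 10*s + 25 = (s + 5)^2.
Partial fraction decomposition gives [4/(s + 5)] + [5/(s + 5)^2].
Invert each term: 4/(s + 5) ↔ 4e^(-5t); 5/(s + 5)^2 ↔ 5t·e^(-5t).

f(t) = 5*t*exp(-5*t) + 4*exp(-5*t)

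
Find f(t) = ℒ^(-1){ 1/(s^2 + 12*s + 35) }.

Rewrite the denominator: s^2 + 12*s + 35 = (s + 6)^2 - 1.
The form in (s + 6) signals a first-shifting-theorem factor e^(-6t).
Since L{sinh(t)} = 1/(s^2 - 1), the inverse is e^(-6*t)*sinh(t).

f(t) = exp(-6*t)*sinh(t)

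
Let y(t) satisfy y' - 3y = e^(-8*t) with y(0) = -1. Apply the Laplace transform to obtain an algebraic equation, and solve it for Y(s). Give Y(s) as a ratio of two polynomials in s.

Y(s) = (-s - 7)/(s^2 + 5*s - 24)

Laplace-transform each side.
With L{y'} = sY - y(0) = sY - (-1): the LHS transforms to (s - 3)Y - (-1).
The right side is L{e^(-8*t)} = 1/(s + 8).
So (s - 3)Y = 1/(s + 8) + (-1).
Divide through and combine into a single rational function.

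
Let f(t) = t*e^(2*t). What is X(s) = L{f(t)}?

L{e^(2t)} = 1/(s - 2).
Then apply L{t·g(t)} = -d/ds[G(s)] with G(s) = 1/(s - 2):
differentiating 1 time and applying the sign gives (s - 2)^(-2).

X(s) = (s - 2)^(-2)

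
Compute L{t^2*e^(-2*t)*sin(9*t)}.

L{sin(9t)} = 9/(s^2 + 81).
Multiplying by e^(-2t) shifts s → s + 2, so L{e^(-2*t)*sin(9*t)} = 9/((s + 2)^2 + 81).
Then apply L{t^2·g(t)} = (-1)^2 d^2/ds^2[H(s)] with H(s) = 9/((s + 2)^2 + 81):
differentiating 2 times and applying the sign gives 54*(s^2 + 4*s - 23)/(s^2 + 4*s + 85)^3.

54*(s^2 + 4*s - 23)/(s^2 + 4*s + 85)^3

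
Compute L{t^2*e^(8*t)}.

L{e^(8t)} = 1/(s - 8).
Then apply L{t^2·g(t)} = (-1)^2 d^2/ds^2[G(s)] with G(s) = 1/(s - 8):
differentiating 2 times and applying the sign gives 2/(s - 8)^3.

2/(s - 8)^3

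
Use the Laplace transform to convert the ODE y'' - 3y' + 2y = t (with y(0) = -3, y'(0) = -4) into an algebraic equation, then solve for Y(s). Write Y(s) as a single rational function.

Y(s) = (-3*s^3 + 5*s^2 + 1)/(s^4 - 3*s^3 + 2*s^2)

Take the Laplace transform of both sides.
Using L{y''} = s^2 Y - s·y(0) - y'(0) and L{y'} = sY - y(0), with y(0) = -3, y'(0) = -4, the left side becomes (s^2 - 3*s + 2)Y - (-3*s + 5).
The right side is L{t} = s^(-2).
So (s^2 - 3*s + 2)Y = s^(-2) + (-3*s + 5).
Divide through and combine into a single rational function.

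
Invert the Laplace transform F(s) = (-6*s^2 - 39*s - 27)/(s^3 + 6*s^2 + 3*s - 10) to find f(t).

Factor the denominator: s^3 + 6*s^2 + 3*s - 10 = (s - 1)*(s + 2)*(s + 5).
Partial fraction decomposition gives [-3/(s + 2)] + [1/(s + 5)] + [-4/(s - 1)].
Invert each term: -3/(s + 2) ↔ -3e^(-2t); 1/(s + 5) ↔ e^(-5t); -4/(s - 1) ↔ -4e^(t).

f(t) = -4*exp(t) - 3*exp(-2*t) + exp(-5*t)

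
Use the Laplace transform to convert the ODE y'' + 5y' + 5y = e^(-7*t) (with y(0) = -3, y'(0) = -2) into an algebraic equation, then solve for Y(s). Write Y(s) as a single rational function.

Y(s) = (-3*s^2 - 38*s - 118)/(s^3 + 12*s^2 + 40*s + 35)

Take the Laplace transform of both sides.
Using L{y''} = s^2 Y - s·y(0) - y'(0) and L{y'} = sY - y(0), with y(0) = -3, y'(0) = -2, the left side becomes (s^2 + 5*s + 5)Y - (-3*s - 17).
The right side is L{e^(-7*t)} = 1/(s + 7).
So (s^2 + 5*s + 5)Y = 1/(s + 7) + (-3*s - 17).
Solve for Y(s) and write it as one ratio of polynomials.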